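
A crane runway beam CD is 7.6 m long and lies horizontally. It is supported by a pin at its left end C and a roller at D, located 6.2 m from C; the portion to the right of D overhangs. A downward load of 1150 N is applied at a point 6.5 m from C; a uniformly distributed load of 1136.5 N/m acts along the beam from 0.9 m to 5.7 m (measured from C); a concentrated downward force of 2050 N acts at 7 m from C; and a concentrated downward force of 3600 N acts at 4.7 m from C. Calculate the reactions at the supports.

Resultant of the distributed load: 1136.5 × 4.8 = 5455.2 N at 3.3 m from C.
ΣM about C: D_y·6.2 − 1150·6.5 − (1136.5·4.8)·3.3 − 2050·7 − 3600·4.7 = 0 → D_y = 56747.16/6.2 = 9152.77 ≈ 9153 N.
ΣF_y = 0: C_y + 9152.77 − 1150 − 1136.5·4.8 − 2050 − 3600 = 0 → C_y = 3102 N.
ΣF_x = 0: no horizontal applied forces, so C_x = 0.

C_x = 0, C_y = 3102 N, D_y = 9153 N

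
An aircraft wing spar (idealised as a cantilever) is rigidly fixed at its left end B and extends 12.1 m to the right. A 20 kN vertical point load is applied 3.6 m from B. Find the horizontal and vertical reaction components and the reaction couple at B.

ΣF_x = 0: B_x = 0.
ΣF_y = 0: B_y − 20 = 0 → B_y = 20.00 kN.
ΣM about B: M_B − 20·3.6 = 0 → M_B = 72.00 kN·m.

B_x = 0, B_y = 20.00 kN, M_B = 72.00 kN·m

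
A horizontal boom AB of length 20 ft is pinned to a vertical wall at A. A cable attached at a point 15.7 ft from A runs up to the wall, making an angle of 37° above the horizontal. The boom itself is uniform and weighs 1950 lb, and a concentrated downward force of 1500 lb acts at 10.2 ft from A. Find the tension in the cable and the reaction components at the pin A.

ΣM about A: T·sin37°·15.7 − 1950·10 − 1500·10.2 = 0 → T = 34800/(15.7·0.601815) = 3683.13 ≈ 3683 lb.
ΣF_x = 0: A_x − T·cos37° = 0 → A_x = 3683.13 × 0.798636 = 2941 lb.
ΣF_y = 0: A_y + T·sin37° − 1950 − 1500 = 0 → A_y = 3450 − 3683.13 × 0.601815 = 1233 lb.

T = 3683 lb, A_x = 2941 lb, A_y = 1233 lb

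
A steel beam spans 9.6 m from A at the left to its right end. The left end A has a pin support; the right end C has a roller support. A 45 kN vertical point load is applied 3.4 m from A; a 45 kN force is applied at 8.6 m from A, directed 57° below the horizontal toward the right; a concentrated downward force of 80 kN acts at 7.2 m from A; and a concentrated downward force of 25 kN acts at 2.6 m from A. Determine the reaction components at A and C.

A_x = -24.51 kN, A_y = 71.22 kN, C_y = 116.5 kN

Moments about A: C_y·9.6 − 45·3.4 − 45·sin57°·8.6 − 80·7.2 − 25·2.6 = 0 → C_y = 1118.57/9.6 = 116.518 ≈ 116.5 kN.
ΣF_y = 0: A_y + 116.518 − 45 − 45·sin57° − 80 − 25 = 0 → A_y = 71.22 kN.
ΣF_x = 0: A_x + 45·cos57° = 0 → A_x = -24.51 kN.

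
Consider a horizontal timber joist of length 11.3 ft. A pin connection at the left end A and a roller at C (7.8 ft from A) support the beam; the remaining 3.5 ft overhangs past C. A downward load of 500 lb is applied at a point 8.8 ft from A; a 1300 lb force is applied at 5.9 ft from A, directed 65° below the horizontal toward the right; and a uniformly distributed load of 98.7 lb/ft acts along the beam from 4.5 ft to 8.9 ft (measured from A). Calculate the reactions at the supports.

A_x = -549.4 lb, A_y = 284.1 lb, C_y = 1828 lb

Resultant of the distributed load: 98.7 × 4.4 = 434.28 lb at 6.7 ft from A.
Moments about A: C_y·7.8 − 500·8.8 − 1300·sin65°·5.9 − (98.7·4.4)·6.7 = 0 → C_y = 14261.1/7.8 = 1828.35 ≈ 1828 lb.
ΣF_y = 0: A_y + 1828.35 − 500 − 1300·sin65° − 98.7·4.4 = 0 → A_y = 284.1 lb.
ΣF_x = 0: A_x + 1300·cos65° = 0 → A_x = -549.4 lb.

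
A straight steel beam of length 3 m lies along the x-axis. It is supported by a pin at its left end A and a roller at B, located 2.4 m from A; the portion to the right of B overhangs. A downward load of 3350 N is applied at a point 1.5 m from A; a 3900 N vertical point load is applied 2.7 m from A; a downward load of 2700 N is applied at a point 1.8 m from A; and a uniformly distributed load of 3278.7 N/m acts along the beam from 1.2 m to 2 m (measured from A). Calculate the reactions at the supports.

A_x = 0, A_y = 2318 N, B_y = 10250 N

Resultant of the distributed load: 3278.7 × 0.8 = 2622.96 N at 1.6 m from A.
Moments about A: B_y·2.4 − 3350·1.5 − 3900·2.7 − 2700·1.8 − (3278.7·0.8)·1.6 = 0 → B_y = 24611.736/2.4 = 10254.9 ≈ 10250 N.
ΣF_y = 0: A_y + 10254.9 − 3350 − 3900 − 2700 − 3278.7·0.8 = 0 → A_y = 2318 N.
ΣF_x = 0: no horizontal applied forces, so A_x = 0.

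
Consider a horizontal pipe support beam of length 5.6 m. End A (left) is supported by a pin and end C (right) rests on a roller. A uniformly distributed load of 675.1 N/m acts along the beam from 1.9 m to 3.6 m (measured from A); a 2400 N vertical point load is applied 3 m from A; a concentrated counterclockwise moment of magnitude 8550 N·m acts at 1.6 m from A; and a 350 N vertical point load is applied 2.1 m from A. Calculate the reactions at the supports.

Resultant of the distributed load: 675.1 × 1.7 = 1147.67 N at 2.75 m from A.
Moments about A: C_y·5.6 − (675.1·1.7)·2.75 − 2400·3 + 8550 − 350·2.1 = 0 → C_y = 2541.0925/5.6 = 453.767 ≈ 453.8 N.
ΣF_y = 0: A_y + 453.767 − 675.1·1.7 − 2400 − 350 = 0 → A_y = 3444 N.
ΣF_x = 0: no horizontal applied forces, so A_x = 0.

A_x = 0, A_y = 3444 N, C_y = 453.8 N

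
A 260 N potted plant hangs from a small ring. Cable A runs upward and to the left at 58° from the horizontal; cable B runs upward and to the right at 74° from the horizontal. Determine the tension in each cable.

ΣF_x = 0: −T_A·cos58° + T_B·cos74° = 0 → T_B = 1.92252·T_A.
ΣF_y = 0: T_A·sin58° + T_B·sin74° = 260.
Substitute: T_A·(0.848048 + 1.92252·0.961262) = 260 → T_A = 96.4358 ≈ 96.44 N.
Then T_B = 1.92252 × 96.4358 = 185.4 N.

T_A = 96.44 N, T_B = 185.4 N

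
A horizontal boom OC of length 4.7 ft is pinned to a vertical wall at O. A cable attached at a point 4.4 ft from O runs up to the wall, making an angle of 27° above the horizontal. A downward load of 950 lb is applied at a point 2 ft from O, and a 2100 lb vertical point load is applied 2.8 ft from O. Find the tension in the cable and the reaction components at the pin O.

T = 3895 lb, O_x = 3470 lb, O_y = 1282 lb

ΣM about O: T·sin27°·4.4 − 950·2 − 2100·2.8 = 0 → T = 7780/(4.4·0.45399) = 3894.76 ≈ 3895 lb.
ΣF_x = 0: O_x − T·cos27° = 0 → O_x = 3894.76 × 0.891007 = 3470 lb.
ΣF_y = 0: O_y + T·sin27° − 950 − 2100 = 0 → O_y = 3050 − 3894.76 × 0.45399 = 1282 lb.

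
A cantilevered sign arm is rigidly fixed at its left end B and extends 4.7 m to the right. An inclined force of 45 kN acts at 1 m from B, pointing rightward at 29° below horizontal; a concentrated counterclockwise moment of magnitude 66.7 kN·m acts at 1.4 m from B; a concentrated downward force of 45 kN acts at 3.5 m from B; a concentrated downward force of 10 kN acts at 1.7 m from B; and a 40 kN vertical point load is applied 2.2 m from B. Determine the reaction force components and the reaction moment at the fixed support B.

ΣF_x = 0: B_x + 45·cos29° = 0 → B_x = -39.36 kN.
ΣF_y = 0: B_y − 45·sin29° − 45 − 10 − 40 = 0 → B_y = 116.8 kN.
ΣM about B: M_B − 45·sin29°·1 + 66.7 − 45·3.5 − 10·1.7 − 40·2.2 = 0 → M_B = 217.6 kN·m.

B_x = -39.36 kN, B_y = 116.8 kN, M_B = 217.6 kN·m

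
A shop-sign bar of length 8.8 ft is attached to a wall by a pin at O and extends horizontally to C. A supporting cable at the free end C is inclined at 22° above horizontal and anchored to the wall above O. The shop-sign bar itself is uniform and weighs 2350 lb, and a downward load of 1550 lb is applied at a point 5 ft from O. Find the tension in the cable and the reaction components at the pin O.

T = 5488 lb, O_x = 5088 lb, O_y = 1844 lb

ΣM about O: T·sin22°·8.8 − 2350·4.4 − 1550·5 = 0 → T = 18090/(8.8·0.374607) = 5487.57 ≈ 5488 lb.
ΣF_x = 0: O_x − T·cos22° = 0 → O_x = 5487.57 × 0.927184 = 5088 lb.
ΣF_y = 0: O_y + T·sin22° − 2350 − 1550 = 0 → O_y = 3900 − 5487.57 × 0.374607 = 1844 lb.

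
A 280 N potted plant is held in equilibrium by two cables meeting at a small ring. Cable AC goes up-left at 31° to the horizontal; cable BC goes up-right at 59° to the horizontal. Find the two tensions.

ΣF_x = 0: −T_AC·cos31° + T_BC·cos59° = 0 → T_BC = 1.66428·T_AC.
ΣF_y = 0: T_AC·sin31° + T_BC·sin59° = 280.
Substitute: T_AC·(0.515038 + 1.66428·0.857167) = 280 → T_AC = 144.211 ≈ 144.2 N.
Then T_BC = 1.66428 × 144.211 = 240.0 N.

T_AC = 144.2 N, T_BC = 240.0 N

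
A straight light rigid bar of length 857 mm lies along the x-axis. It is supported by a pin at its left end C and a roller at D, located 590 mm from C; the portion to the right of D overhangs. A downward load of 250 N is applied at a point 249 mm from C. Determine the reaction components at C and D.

Taking moments about C: D_y·590 − 250·249 = 0 → D_y = 62250/590 = 105.508 ≈ 105.5 N.
ΣF_y = 0: C_y + 105.508 − 250 = 0 → C_y = 144.5 N.
ΣF_x = 0: no horizontal applied forces, so C_x = 0.

C_x = 0, C_y = 144.5 N, D_y = 105.5 N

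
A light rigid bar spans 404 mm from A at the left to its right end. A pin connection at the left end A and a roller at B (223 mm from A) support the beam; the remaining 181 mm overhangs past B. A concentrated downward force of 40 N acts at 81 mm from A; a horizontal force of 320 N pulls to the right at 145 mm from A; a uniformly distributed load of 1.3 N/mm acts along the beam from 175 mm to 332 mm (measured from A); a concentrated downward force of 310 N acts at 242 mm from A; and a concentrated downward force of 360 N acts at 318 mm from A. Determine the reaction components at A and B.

Resultant of the distributed load: 1.3 × 157 = 204.1 N at 253.5 mm from A.
ΣM about A: B_y·223 − 40·81 − (1.3·157)·253.5 − 310·242 − 360·318 = 0 → B_y = 244479.35/223 = 1096.32 ≈ 1096 N.
ΣF_y = 0: A_y + 1096.32 − 40 − 1.3·157 − 310 − 360 = 0 → A_y = -182.2 N.
ΣF_x = 0: A_x + 320 = 0 → A_x = -320.0 N.

A_x = -320.0 N, A_y = -182.2 N, B_y = 1096 N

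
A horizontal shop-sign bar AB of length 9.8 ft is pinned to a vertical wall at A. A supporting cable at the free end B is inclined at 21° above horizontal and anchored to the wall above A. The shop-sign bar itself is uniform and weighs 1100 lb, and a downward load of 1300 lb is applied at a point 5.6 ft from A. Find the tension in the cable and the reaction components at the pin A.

T = 3608 lb, A_x = 3368 lb, A_y = 1107 lb

ΣM about A: T·sin21°·9.8 − 1100·4.9 − 1300·5.6 = 0 → T = 12670/(9.8·0.358368) = 3607.62 ≈ 3608 lb.
ΣF_x = 0: A_x − T·cos21° = 0 → A_x = 3607.62 × 0.93358 = 3368 lb.
ΣF_y = 0: A_y + T·sin21° − 1100 − 1300 = 0 → A_y = 2400 − 3607.62 × 0.358368 = 1107 lb.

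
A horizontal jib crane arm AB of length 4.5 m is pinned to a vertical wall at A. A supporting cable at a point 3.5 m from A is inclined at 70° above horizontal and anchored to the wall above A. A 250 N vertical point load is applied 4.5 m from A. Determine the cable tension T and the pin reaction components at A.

T = 342.1 N, A_x = 117.0 N, A_y = -71.43 N

ΣM about A: T·sin70°·3.5 − 250·4.5 = 0 → T = 1125/(3.5·0.939693) = 342.057 ≈ 342.1 N.
ΣF_x = 0: A_x − T·cos70° = 0 → A_x = 342.057 × 0.34202 = 117.0 N.
ΣF_y = 0: A_y + T·sin70° − 250 = 0 → A_y = 250 − 342.057 × 0.939693 = -71.43 N.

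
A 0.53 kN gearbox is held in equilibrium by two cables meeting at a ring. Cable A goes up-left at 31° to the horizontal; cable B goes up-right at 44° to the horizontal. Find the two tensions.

T_A = 0.3947 kN, T_B = 0.4703 kN

ΣF_x = 0: −T_A·cos31° + T_B·cos44° = 0 → T_B = 1.1916·T_A.
ΣF_y = 0: T_A·sin31° + T_B·sin44° = 0.53.
Substitute: T_A·(0.515038 + 1.1916·0.694658) = 0.53 → T_A = 0.3947 kN.
Then T_B = 1.1916 × 0.3947 = 0.4703 kN.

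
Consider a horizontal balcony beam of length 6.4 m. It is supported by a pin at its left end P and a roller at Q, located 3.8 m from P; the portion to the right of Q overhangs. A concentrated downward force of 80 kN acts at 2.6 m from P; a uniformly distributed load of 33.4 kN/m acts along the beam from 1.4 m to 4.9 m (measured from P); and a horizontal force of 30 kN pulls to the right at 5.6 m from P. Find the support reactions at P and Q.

P_x = -30.00 kN, P_y = 45.26 kN, Q_y = 151.6 kN

Resultant of the distributed load: 33.4 × 3.5 = 116.9 kN at 3.15 m from P.
Taking moments about P: Q_y·3.8 − 80·2.6 − (33.4·3.5)·3.15 = 0 → Q_y = 576.235/3.8 = 151.641 ≈ 151.6 kN.
ΣF_y = 0: P_y + 151.641 − 80 − 33.4·3.5 = 0 → P_y = 45.26 kN.
ΣF_x = 0: P_x + 30 = 0 → P_x = -30.00 kN.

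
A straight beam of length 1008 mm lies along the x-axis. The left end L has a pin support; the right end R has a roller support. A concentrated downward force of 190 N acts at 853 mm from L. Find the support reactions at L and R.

ΣM about L: R_y·1008 − 190·853 = 0 → R_y = 162070/1008 = 160.784 ≈ 160.8 N.
ΣF_y = 0: L_y + 160.784 − 190 = 0 → L_y = 29.22 N.
ΣF_x = 0: no horizontal applied forces, so L_x = 0.

L_x = 0, L_y = 29.22 N, R_y = 160.8 N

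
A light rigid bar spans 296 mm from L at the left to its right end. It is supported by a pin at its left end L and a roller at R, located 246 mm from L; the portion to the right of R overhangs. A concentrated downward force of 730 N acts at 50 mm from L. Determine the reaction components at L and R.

L_x = 0, L_y = 581.6 N, R_y = 148.4 N

Moments about L: R_y·246 − 730·50 = 0 → R_y = 36500/246 = 148.374 ≈ 148.4 N.
ΣF_y = 0: L_y + 148.374 − 730 = 0 → L_y = 581.6 N.
ΣF_x = 0: no horizontal applied forces, so L_x = 0.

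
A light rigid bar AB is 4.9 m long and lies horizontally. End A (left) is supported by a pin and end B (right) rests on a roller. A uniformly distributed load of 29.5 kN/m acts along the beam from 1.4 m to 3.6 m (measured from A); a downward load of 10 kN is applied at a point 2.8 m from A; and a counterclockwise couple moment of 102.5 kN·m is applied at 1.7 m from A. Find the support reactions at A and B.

A_x = 0, A_y = 56.99 kN, B_y = 17.91 kN

Resultant of the distributed load: 29.5 × 2.2 = 64.9 kN at 2.5 m from A.
Moments about A: B_y·4.9 − (29.5·2.2)·2.5 − 10·2.8 + 102.5 = 0 → B_y = 87.75/4.9 = 17.9082 ≈ 17.91 kN.
ΣF_y = 0: A_y + 17.9082 − 29.5·2.2 − 10 = 0 → A_y = 56.99 kN.
ΣF_x = 0: no horizontal applied forces, so A_x = 0.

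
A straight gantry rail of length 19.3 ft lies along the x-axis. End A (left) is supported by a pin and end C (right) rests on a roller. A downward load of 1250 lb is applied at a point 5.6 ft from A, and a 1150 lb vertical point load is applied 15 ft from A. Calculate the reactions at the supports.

A_x = 0, A_y = 1144 lb, C_y = 1256 lb

Taking moments about A: C_y·19.3 − 1250·5.6 − 1150·15 = 0 → C_y = 24250/19.3 = 1256.48 ≈ 1256 lb.
ΣF_y = 0: A_y + 1256.48 − 1250 − 1150 = 0 → A_y = 1144 lb.
ΣF_x = 0: no horizontal applied forces, so A_x = 0.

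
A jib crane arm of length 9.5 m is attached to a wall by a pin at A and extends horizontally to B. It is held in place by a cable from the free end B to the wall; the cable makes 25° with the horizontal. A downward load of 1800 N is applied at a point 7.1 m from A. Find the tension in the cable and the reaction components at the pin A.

T = 3183 N, A_x = 2885 N, A_y = 454.7 N

ΣM about A: T·sin25°·9.5 − 1800·7.1 = 0 → T = 12780/(9.5·0.422618) = 3183.17 ≈ 3183 N.
ΣF_x = 0: A_x − T·cos25° = 0 → A_x = 3183.17 × 0.906308 = 2885 N.
ΣF_y = 0: A_y + T·sin25° − 1800 = 0 → A_y = 1800 − 3183.17 × 0.422618 = 454.7 N.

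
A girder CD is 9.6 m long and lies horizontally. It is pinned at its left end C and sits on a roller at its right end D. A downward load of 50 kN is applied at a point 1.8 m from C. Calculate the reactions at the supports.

C_x = 0, C_y = 40.62 kN, D_y = 9.375 kN

ΣM about C: D_y·9.6 − 50·1.8 = 0 → D_y = 90/9.6 = 9.375 kN.
ΣF_y = 0: C_y + 9.375 − 50 = 0 → C_y = 40.62 kN.
ΣF_x = 0: no horizontal applied forces, so C_x = 0.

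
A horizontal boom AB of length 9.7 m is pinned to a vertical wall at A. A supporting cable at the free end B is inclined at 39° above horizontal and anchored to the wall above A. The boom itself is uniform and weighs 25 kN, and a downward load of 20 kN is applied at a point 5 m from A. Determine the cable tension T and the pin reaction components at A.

T = 36.24 kN, A_x = 28.17 kN, A_y = 22.19 kN

ΣM about A: T·sin39°·9.7 − 25·4.85 − 20·5 = 0 → T = 221.25/(9.7·0.62932) = 36.2443 ≈ 36.24 kN.
ΣF_x = 0: A_x − T·cos39° = 0 → A_x = 36.2443 × 0.777146 = 28.17 kN.
ΣF_y = 0: A_y + T·sin39° − 25 − 20 = 0 → A_y = 45 − 36.2443 × 0.62932 = 22.19 kN.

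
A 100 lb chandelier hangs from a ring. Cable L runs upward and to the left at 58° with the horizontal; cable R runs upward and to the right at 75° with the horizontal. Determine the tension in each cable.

T_L = 35.39 lb, T_R = 72.46 lb

ΣF_x = 0: −T_L·cos58° + T_R·cos75° = 0 → T_R = 2.04745·T_L.
ΣF_y = 0: T_L·sin58° + T_R·sin75° = 100.
Substitute: T_L·(0.848048 + 2.04745·0.965926) = 100 → T_L = 35.389 ≈ 35.39 lb.
Then T_R = 2.04745 × 35.389 = 72.46 lb.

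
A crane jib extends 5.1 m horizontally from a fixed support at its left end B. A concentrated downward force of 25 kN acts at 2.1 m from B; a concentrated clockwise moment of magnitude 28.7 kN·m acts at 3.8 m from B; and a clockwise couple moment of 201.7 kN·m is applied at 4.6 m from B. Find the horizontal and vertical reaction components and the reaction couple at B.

ΣF_x = 0: B_x = 0.
ΣF_y = 0: B_y − 25 = 0 → B_y = 25.00 kN.
ΣM about B: M_B − 25·2.1 − 28.7 − 201.7 = 0 → M_B = 282.9 kN·m.

B_x = 0, B_y = 25.00 kN, M_B = 282.9 kN·m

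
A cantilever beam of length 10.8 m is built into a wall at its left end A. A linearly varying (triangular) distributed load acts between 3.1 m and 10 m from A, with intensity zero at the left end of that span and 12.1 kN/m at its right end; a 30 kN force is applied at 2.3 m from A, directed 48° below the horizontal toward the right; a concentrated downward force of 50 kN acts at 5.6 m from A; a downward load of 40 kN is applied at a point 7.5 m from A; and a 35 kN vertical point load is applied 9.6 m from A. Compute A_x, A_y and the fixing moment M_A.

Resultant of the triangular load: ½ × 12.1 × 6.9 = 41.745 kN, acting at 7.7 m from A (one-third of the span from the peak).
ΣF_x = 0: A_x + 30·cos48° = 0 → A_x = -20.07 kN.
ΣF_y = 0: A_y − ½·12.1·6.9 − 30·sin48° − 50 − 40 − 35 = 0 → A_y = 189.0 kN.
ΣM about A: M_A − (½·12.1·6.9)·7.7 − 30·sin48°·2.3 − 50·5.6 − 40·7.5 − 35·9.6 = 0 → M_A = 1289 kN·m.

A_x = -20.07 kN, A_y = 189.0 kN, M_A = 1289 kN·m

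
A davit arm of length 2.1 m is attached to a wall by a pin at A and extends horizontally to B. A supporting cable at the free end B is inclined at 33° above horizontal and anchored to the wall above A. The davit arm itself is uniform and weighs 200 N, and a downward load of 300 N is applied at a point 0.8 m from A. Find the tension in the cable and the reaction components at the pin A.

ΣM about A: T·sin33°·2.1 − 200·1.05 − 300·0.8 = 0 → T = 450/(2.1·0.544639) = 393.445 ≈ 393.4 N.
ΣF_x = 0: A_x − T·cos33° = 0 → A_x = 393.445 × 0.838671 = 330.0 N.
ΣF_y = 0: A_y + T·sin33° − 200 − 300 = 0 → A_y = 500 − 393.445 × 0.544639 = 285.7 N.

T = 393.4 N, A_x = 330.0 N, A_y = 285.7 N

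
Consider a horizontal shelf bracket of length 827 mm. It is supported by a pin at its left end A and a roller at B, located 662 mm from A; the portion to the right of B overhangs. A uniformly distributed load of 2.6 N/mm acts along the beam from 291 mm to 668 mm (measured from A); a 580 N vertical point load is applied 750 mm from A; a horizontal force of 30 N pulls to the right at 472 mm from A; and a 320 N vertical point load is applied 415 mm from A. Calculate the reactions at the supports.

Resultant of the distributed load: 2.6 × 377 = 980.2 N at 479.5 mm from A.
Moments about A: B_y·662 − (2.6·377)·479.5 − 580·750 − 320·415 = 0 → B_y = 1037805.9/662 = 1567.68 ≈ 1568 N.
ΣF_y = 0: A_y + 1567.68 − 2.6·377 − 580 − 320 = 0 → A_y = 312.5 N.
ΣF_x = 0: A_x + 30 = 0 → A_x = -30.00 N.

A_x = -30.00 N, A_y = 312.5 N, B_y = 1568 N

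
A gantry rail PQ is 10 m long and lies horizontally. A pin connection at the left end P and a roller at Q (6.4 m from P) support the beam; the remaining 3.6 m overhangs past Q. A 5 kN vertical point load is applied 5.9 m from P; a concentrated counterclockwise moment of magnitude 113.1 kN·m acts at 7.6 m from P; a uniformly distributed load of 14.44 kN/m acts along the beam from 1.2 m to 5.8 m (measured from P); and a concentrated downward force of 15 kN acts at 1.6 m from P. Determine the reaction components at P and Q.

P_x = 0, P_y = 59.41 kN, Q_y = 27.01 kN

Resultant of the distributed load: 14.44 × 4.6 = 66.424 kN at 3.5 m from P.
Taking moments about P: Q_y·6.4 − 5·5.9 + 113.1 − (14.44·4.6)·3.5 − 15·1.6 = 0 → Q_y = 172.884/6.4 = 27.0131 ≈ 27.01 kN.
ΣF_y = 0: P_y + 27.0131 − 5 − 14.44·4.6 − 15 = 0 → P_y = 59.41 kN.
ΣF_x = 0: no horizontal applied forces, so P_x = 0.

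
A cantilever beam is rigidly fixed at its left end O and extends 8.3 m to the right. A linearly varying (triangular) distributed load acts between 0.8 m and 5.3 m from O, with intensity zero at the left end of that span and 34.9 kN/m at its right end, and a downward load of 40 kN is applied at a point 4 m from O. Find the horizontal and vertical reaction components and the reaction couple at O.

Resultant of the triangular load: ½ × 34.9 × 4.5 = 78.525 kN, acting at 3.8 m from O (one-third of the span from the peak).
ΣF_x = 0: O_x = 0.
ΣF_y = 0: O_y − ½·34.9·4.5 − 40 = 0 → O_y = 118.5 kN.
ΣM about O: M_O − (½·34.9·4.5)·3.8 − 40·4 = 0 → M_O = 458.4 kN·m.

O_x = 0, O_y = 118.5 kN, M_O = 458.4 kN·m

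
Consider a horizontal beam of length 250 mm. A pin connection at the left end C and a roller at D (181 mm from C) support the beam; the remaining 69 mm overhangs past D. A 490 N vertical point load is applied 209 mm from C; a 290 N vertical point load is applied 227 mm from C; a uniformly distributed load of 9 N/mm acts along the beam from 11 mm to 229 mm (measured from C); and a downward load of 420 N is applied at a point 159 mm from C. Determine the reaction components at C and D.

Resultant of the distributed load: 9 × 218 = 1962 N at 120 mm from C.
Taking moments about C: D_y·181 − 490·209 − 290·227 − (9·218)·120 − 420·159 = 0 → D_y = 470460/181 = 2599.23 ≈ 2599 N.
ΣF_y = 0: C_y + 2599.23 − 490 − 290 − 9·218 − 420 = 0 → C_y = 562.8 N.
ΣF_x = 0: no horizontal applied forces, so C_x = 0.

C_x = 0, C_y = 562.8 N, D_y = 2599 N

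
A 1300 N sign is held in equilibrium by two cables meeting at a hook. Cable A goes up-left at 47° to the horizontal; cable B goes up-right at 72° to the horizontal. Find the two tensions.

T_A = 459.3 N, T_B = 1014 N

ΣF_x = 0: −T_A·cos47° + T_B·cos72° = 0 → T_B = 2.20699·T_A.
ΣF_y = 0: T_A·sin47° + T_B·sin72° = 1300.
Substitute: T_A·(0.731354 + 2.20699·0.951057) = 1300 → T_A = 459.311 ≈ 459.3 N.
Then T_B = 2.20699 × 459.311 = 1014 N.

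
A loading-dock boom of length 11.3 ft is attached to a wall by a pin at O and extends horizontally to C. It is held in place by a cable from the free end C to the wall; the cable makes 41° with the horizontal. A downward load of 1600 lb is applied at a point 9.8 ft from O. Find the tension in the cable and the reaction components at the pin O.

ΣM about O: T·sin41°·11.3 − 1600·9.8 = 0 → T = 15680/(11.3·0.656059) = 2115.07 ≈ 2115 lb.
ΣF_x = 0: O_x − T·cos41° = 0 → O_x = 2115.07 × 0.75471 = 1596 lb.
ΣF_y = 0: O_y + T·sin41° − 1600 = 0 → O_y = 1600 − 2115.07 × 0.656059 = 212.4 lb.

T = 2115 lb, O_x = 1596 lb, O_y = 212.4 lb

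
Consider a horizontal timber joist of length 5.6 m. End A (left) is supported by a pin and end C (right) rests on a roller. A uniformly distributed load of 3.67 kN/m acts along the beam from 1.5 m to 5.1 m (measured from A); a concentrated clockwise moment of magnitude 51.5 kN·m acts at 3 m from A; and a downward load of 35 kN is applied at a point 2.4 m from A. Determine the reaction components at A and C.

Resultant of the distributed load: 3.67 × 3.6 = 13.212 kN at 3.3 m from A.
Taking moments about A: C_y·5.6 − (3.67·3.6)·3.3 − 51.5 − 35·2.4 = 0 → C_y = 179.0996/5.6 = 31.9821 ≈ 31.98 kN.
ΣF_y = 0: A_y + 31.9821 − 3.67·3.6 − 35 = 0 → A_y = 16.23 kN.
ΣF_x = 0: no horizontal applied forces, so A_x = 0.

A_x = 0, A_y = 16.23 kN, C_y = 31.98 kN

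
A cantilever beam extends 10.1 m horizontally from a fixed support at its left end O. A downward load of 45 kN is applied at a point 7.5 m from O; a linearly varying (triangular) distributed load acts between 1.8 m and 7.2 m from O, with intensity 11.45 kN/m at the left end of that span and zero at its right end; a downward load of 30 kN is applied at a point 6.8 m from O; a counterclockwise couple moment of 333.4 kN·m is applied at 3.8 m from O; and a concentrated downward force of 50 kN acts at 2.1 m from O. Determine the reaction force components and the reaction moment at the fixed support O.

Resultant of the triangular load: ½ × 11.45 × 5.4 = 30.915 kN, acting at 3.6 m from O (one-third of the span from the peak).
ΣF_x = 0: O_x = 0.
ΣF_y = 0: O_y − 45 − ½·11.45·5.4 − 30 − 50 = 0 → O_y = 155.9 kN.
ΣM about O: M_O − 45·7.5 − (½·11.45·5.4)·3.6 − 30·6.8 + 333.4 − 50·2.1 = 0 → M_O = 424.4 kN·m.

O_x = 0, O_y = 155.9 kN, M_O = 424.4 kN·m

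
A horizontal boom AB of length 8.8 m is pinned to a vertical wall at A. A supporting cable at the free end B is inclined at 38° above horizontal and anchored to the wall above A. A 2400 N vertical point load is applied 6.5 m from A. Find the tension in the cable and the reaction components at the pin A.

ΣM about A: T·sin38°·8.8 − 2400·6.5 = 0 → T = 15600/(8.8·0.615661) = 2879.39 ≈ 2879 N.
ΣF_x = 0: A_x − T·cos38° = 0 → A_x = 2879.39 × 0.788011 = 2269 N.
ΣF_y = 0: A_y + T·sin38° − 2400 = 0 → A_y = 2400 − 2879.39 × 0.615661 = 627.3 N.

T = 2879 N, A_x = 2269 N, A_y = 627.3 N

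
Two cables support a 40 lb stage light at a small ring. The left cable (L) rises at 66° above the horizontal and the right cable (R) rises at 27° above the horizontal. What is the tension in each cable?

T_L = 35.69 lb, T_R = 16.29 lb

ΣF_x = 0: −T_L·cos66° + T_R·cos27° = 0 → T_R = 0.456491·T_L.
ΣF_y = 0: T_L·sin66° + T_R·sin27° = 40.
Substitute: T_L·(0.913545 + 0.456491·0.45399) = 40 → T_L = 35.6892 ≈ 35.69 lb.
Then T_R = 0.456491 × 35.6892 = 16.29 lb.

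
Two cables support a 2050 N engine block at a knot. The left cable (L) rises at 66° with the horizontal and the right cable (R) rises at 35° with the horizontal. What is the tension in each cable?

ΣF_x = 0: −T_L·cos66° + T_R·cos35° = 0 → T_R = 0.496534·T_L.
ΣF_y = 0: T_L·sin66° + T_R·sin35° = 2050.
Substitute: T_L·(0.913545 + 0.496534·0.573576) = 2050 → T_L = 1710.69 ≈ 1711 N.
Then T_R = 0.496534 × 1710.69 = 849.4 N.

T_L = 1711 N, T_R = 849.4 N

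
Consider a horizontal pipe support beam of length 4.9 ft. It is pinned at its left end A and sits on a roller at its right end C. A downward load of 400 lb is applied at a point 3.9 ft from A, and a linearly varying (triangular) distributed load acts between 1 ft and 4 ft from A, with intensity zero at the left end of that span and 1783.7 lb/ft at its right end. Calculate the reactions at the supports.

A_x = 0, A_y = 1119 lb, C_y = 1956 lb

Resultant of the triangular load: ½ × 1783.7 × 3 = 2675.55 lb, acting at 3 ft from A (one-third of the span from the peak).
ΣM about A: C_y·4.9 − 400·3.9 − (½·1783.7·3)·3 = 0 → C_y = 9586.65/4.9 = 1956.46 ≈ 1956 lb.
ΣF_y = 0: A_y + 1956.46 − 400 − ½·1783.7·3 = 0 → A_y = 1119 lb.
ΣF_x = 0: no horizontal applied forces, so A_x = 0.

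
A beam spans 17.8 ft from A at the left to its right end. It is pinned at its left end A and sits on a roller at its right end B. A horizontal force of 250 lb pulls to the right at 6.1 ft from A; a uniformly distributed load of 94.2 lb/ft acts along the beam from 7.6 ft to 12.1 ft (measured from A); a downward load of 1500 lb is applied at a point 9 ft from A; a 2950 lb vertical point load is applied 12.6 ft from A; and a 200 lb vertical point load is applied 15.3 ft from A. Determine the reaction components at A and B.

Resultant of the distributed load: 94.2 × 4.5 = 423.9 lb at 9.85 ft from A.
Taking moments about A: B_y·17.8 − (94.2·4.5)·9.85 − 1500·9 − 2950·12.6 − 200·15.3 = 0 → B_y = 57905.415/17.8 = 3253.11 ≈ 3253 lb.
ΣF_y = 0: A_y + 3253.11 − 94.2·4.5 − 1500 − 2950 − 200 = 0 → A_y = 1821 lb.
ΣF_x = 0: A_x + 250 = 0 → A_x = -250.0 lb.

A_x = -250.0 lb, A_y = 1821 lb, B_y = 3253 lb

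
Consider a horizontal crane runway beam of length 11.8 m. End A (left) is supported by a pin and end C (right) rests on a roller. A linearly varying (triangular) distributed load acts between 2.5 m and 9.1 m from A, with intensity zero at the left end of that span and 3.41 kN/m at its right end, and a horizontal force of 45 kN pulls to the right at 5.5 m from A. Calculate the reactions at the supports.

A_x = -45.00 kN, A_y = 4.673 kN, C_y = 6.580 kN

Resultant of the triangular load: ½ × 3.41 × 6.6 = 11.253 kN, acting at 6.9 m from A (one-third of the span from the peak).
Taking moments about A: C_y·11.8 − (½·3.41·6.6)·6.9 = 0 → C_y = 77.6457/11.8 = 6.58014 ≈ 6.580 kN.
ΣF_y = 0: A_y + 6.58014 − ½·3.41·6.6 = 0 → A_y = 4.673 kN.
ΣF_x = 0: A_x + 45 = 0 → A_x = -45.00 kN.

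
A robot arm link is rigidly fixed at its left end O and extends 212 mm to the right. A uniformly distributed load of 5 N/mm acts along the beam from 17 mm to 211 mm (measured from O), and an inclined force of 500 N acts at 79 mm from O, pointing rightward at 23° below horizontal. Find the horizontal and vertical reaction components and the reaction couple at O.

O_x = -460.3 N, O_y = 1165 N, M_O = 126000 N·mm

Resultant of the distributed load: 5 × 194 = 970 N at 114 mm from O.
ΣF_x = 0: O_x + 500·cos23° = 0 → O_x = -460.3 N.
ΣF_y = 0: O_y − 5·194 − 500·sin23° = 0 → O_y = 1165 N.
ΣM about O: M_O − (5·194)·114 − 500·sin23°·79 = 0 → M_O = 126000 N·mm.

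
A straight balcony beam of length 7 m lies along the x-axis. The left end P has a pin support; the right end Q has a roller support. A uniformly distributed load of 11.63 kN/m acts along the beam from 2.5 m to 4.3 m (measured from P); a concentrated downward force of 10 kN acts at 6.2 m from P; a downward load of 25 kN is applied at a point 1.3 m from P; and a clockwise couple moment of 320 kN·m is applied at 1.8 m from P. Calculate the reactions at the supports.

P_x = 0, P_y = -13.45 kN, Q_y = 69.38 kN

Resultant of the distributed load: 11.63 × 1.8 = 20.934 kN at 3.4 m from P.
ΣM about P: Q_y·7 − (11.63·1.8)·3.4 − 10·6.2 − 25·1.3 − 320 = 0 → Q_y = 485.6756/7 = 69.3822 ≈ 69.38 kN.
ΣF_y = 0: P_y + 69.3822 − 11.63·1.8 − 10 − 25 = 0 → P_y = -13.45 kN.
ΣF_x = 0: no horizontal applied forces, so P_x = 0.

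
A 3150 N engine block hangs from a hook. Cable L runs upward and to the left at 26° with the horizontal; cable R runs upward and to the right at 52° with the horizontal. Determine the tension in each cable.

ΣF_x = 0: −T_L·cos26° + T_R·cos52° = 0 → T_R = 1.45988·T_L.
ΣF_y = 0: T_L·sin26° + T_R·sin52° = 3150.
Substitute: T_L·(0.438371 + 1.45988·0.788011) = 3150 → T_L = 1982.66 ≈ 1983 N.
Then T_R = 1.45988 × 1982.66 = 2894 N.

T_L = 1983 N, T_R = 2894 N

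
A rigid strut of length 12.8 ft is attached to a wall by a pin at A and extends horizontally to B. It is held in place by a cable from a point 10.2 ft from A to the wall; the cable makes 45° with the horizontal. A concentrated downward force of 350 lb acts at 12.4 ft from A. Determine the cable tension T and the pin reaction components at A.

ΣM about A: T·sin45°·10.2 − 350·12.4 = 0 → T = 4340/(10.2·0.707107) = 601.734 ≈ 601.7 lb.
ΣF_x = 0: A_x − T·cos45° = 0 → A_x = 601.734 × 0.707107 = 425.5 lb.
ΣF_y = 0: A_y + T·sin45° − 350 = 0 → A_y = 350 − 601.734 × 0.707107 = -75.49 lb.

T = 601.7 lb, A_x = 425.5 lb, A_y = -75.49 lb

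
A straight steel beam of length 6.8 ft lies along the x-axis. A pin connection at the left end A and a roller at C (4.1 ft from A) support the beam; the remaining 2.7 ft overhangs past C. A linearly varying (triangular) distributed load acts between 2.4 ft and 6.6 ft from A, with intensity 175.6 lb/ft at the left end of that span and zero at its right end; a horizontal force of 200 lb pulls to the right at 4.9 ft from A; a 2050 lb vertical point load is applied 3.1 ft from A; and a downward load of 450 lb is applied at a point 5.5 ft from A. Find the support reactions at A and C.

Resultant of the triangular load: ½ × 175.6 × 4.2 = 368.76 lb, acting at 3.8 ft from A (one-third of the span from the peak).
Taking moments about A: C_y·4.1 − (½·175.6·4.2)·3.8 − 2050·3.1 − 450·5.5 = 0 → C_y = 10231.288/4.1 = 2495.44 ≈ 2495 lb.
ΣF_y = 0: A_y + 2495.44 − ½·175.6·4.2 − 2050 − 450 = 0 → A_y = 373.3 lb.
ΣF_x = 0: A_x + 200 = 0 → A_x = -200.0 lb.

A_x = -200.0 lb, A_y = 373.3 lb, C_y = 2495 lb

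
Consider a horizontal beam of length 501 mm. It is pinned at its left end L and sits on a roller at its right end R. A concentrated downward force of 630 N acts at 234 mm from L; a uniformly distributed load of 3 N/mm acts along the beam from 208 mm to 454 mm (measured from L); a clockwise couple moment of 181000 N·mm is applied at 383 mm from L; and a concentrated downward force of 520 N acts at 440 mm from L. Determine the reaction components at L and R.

Resultant of the distributed load: 3 × 246 = 738 N at 331 mm from L.
Moments about L: R_y·501 − 630·234 − (3·246)·331 − 181000 − 520·440 = 0 → R_y = 801498/501 = 1599.8 ≈ 1600 N.
ΣF_y = 0: L_y + 1599.8 − 630 − 3·246 − 520 = 0 → L_y = 288.2 N.
ΣF_x = 0: no horizontal applied forces, so L_x = 0.

L_x = 0, L_y = 288.2 N, R_y = 1600 N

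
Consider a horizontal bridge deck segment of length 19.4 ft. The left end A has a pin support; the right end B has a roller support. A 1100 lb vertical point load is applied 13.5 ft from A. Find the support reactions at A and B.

Taking moments about A: B_y·19.4 − 1100·13.5 = 0 → B_y = 14850/19.4 = 765.464 ≈ 765.5 lb.
ΣF_y = 0: A_y + 765.464 − 1100 = 0 → A_y = 334.5 lb.
ΣF_x = 0: no horizontal applied forces, so A_x = 0.

A_x = 0, A_y = 334.5 lb, B_y = 765.5 lb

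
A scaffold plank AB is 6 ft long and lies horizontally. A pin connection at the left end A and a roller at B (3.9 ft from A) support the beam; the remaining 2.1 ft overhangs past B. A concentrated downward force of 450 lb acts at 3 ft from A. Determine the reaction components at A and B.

Taking moments about A: B_y·3.9 − 450·3 = 0 → B_y = 1350/3.9 = 346.154 ≈ 346.2 lb.
ΣF_y = 0: A_y + 346.154 − 450 = 0 → A_y = 103.8 lb.
ΣF_x = 0: no horizontal applied forces, so A_x = 0.

A_x = 0, A_y = 103.8 lb, B_y = 346.2 lb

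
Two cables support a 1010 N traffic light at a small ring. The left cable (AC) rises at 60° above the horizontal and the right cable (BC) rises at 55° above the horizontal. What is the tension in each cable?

T_AC = 639.2 N, T_BC = 557.2 N

ΣF_x = 0: −T_AC·cos60° + T_BC·cos55° = 0 → T_BC = 0.871723·T_AC.
ΣF_y = 0: T_AC·sin60° + T_BC·sin55° = 1010.
Substitute: T_AC·(0.866025 + 0.871723·0.819152) = 1010 → T_AC = 639.201 ≈ 639.2 N.
Then T_BC = 0.871723 × 639.201 = 557.2 N.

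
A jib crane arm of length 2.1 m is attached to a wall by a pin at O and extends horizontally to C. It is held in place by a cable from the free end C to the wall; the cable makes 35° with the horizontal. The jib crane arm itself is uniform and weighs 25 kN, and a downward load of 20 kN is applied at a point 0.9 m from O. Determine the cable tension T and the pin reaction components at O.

T = 36.74 kN, O_x = 30.09 kN, O_y = 23.93 kN

ΣM about O: T·sin35°·2.1 − 25·1.05 − 20·0.9 = 0 → T = 44.25/(2.1·0.573576) = 36.7369 ≈ 36.74 kN.
ΣF_x = 0: O_x − T·cos35° = 0 → O_x = 36.7369 × 0.819152 = 30.09 kN.
ΣF_y = 0: O_y + T·sin35° − 25 − 20 = 0 → O_y = 45 − 36.7369 × 0.573576 = 23.93 kN.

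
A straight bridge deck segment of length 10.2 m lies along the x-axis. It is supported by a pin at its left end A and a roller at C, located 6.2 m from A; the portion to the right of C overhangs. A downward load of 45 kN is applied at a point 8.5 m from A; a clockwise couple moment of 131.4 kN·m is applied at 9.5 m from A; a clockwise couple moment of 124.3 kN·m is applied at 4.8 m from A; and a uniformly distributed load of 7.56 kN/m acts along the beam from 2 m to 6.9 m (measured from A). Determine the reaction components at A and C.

A_x = 0, A_y = -47.48 kN, C_y = 129.5 kN

Resultant of the distributed load: 7.56 × 4.9 = 37.044 kN at 4.45 m from A.
Taking moments about A: C_y·6.2 − 45·8.5 − 131.4 − 124.3 − (7.56·4.9)·4.45 = 0 → C_y = 803.0458/6.2 = 129.524 ≈ 129.5 kN.
ΣF_y = 0: A_y + 129.524 − 45 − 7.56·4.9 = 0 → A_y = -47.48 kN.
ΣF_x = 0: no horizontal applied forces, so A_x = 0.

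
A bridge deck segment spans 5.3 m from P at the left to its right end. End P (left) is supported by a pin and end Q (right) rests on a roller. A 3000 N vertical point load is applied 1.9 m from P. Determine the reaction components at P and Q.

Moments about P: Q_y·5.3 − 3000·1.9 = 0 → Q_y = 5700/5.3 = 1075.47 ≈ 1075 N.
ΣF_y = 0: P_y + 1075.47 − 3000 = 0 → P_y = 1925 N.
ΣF_x = 0: no horizontal applied forces, so P_x = 0.

P_x = 0, P_y = 1925 N, Q_y = 1075 N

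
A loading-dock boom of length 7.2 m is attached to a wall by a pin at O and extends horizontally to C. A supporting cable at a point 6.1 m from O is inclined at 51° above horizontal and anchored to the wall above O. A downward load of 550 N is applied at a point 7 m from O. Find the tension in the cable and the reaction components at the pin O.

ΣM about O: T·sin51°·6.1 − 550·7 = 0 → T = 3850/(6.1·0.777146) = 812.135 ≈ 812.1 N.
ΣF_x = 0: O_x − T·cos51° = 0 → O_x = 812.135 × 0.62932 = 511.1 N.
ΣF_y = 0: O_y + T·sin51° − 550 = 0 → O_y = 550 − 812.135 × 0.777146 = -81.15 N.

T = 812.1 N, O_x = 511.1 N, O_y = -81.15 N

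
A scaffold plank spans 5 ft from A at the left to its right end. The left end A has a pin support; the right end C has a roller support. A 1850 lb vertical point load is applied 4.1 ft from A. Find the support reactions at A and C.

Taking moments about A: C_y·5 − 1850·4.1 = 0 → C_y = 7585/5 = 1517 lb.
ΣF_y = 0: A_y + 1517 − 1850 = 0 → A_y = 333.0 lb.
ΣF_x = 0: no horizontal applied forces, so A_x = 0.

A_x = 0, A_y = 333.0 lb, C_y = 1517 lb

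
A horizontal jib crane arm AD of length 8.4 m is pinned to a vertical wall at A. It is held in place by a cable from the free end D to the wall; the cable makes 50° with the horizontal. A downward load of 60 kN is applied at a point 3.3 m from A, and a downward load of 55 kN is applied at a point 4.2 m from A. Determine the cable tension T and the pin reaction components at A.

T = 66.67 kN, A_x = 42.85 kN, A_y = 63.93 kN

ΣM about A: T·sin50°·8.4 − 60·3.3 − 55·4.2 = 0 → T = 429/(8.4·0.766044) = 66.6691 ≈ 66.67 kN.
ΣF_x = 0: A_x − T·cos50° = 0 → A_x = 66.6691 × 0.642788 = 42.85 kN.
ΣF_y = 0: A_y + T·sin50° − 60 − 55 = 0 → A_y = 115 − 66.6691 × 0.766044 = 63.93 kN.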